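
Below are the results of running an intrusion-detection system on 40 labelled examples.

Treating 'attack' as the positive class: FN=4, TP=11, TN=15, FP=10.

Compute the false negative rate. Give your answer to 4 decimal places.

FNR = FN/(FN+TP) = 4/(4+11) = 0.2667

0.2667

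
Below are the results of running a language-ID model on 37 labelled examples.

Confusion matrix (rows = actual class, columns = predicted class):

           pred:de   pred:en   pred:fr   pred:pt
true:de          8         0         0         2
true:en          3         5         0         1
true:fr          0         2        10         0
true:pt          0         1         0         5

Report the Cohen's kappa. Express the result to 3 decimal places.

0.673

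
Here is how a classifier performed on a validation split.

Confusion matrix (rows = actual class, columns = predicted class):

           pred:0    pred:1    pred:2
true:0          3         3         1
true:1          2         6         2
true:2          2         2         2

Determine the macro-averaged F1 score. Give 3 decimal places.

0.455

Per-class F1 score (2·TP/(2·TP+FP+FN)):
  0: TP=3, FP=2+2=4, FN=3+1=4 → 6/14 = 0.4286
  1: TP=6, FP=3+2=5, FN=2+2=4 → 12/21 = 0.5714
  2: TP=2, FP=1+2=3, FN=2+2=4 → 4/11 = 0.3636
Macro-F1 score = mean = (0.4286 + 0.5714 + 0.3636) / 3 = 0.455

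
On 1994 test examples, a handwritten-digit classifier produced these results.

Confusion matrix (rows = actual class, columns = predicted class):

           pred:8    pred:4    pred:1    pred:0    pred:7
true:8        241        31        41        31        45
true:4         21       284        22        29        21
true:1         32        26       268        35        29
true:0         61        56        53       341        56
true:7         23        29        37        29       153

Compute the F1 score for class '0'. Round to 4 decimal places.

One-vs-rest for '0': TP = diagonal; FP = other classes predicted '0'; FN = '0' predicted as other.
F1 score = 2·TP/(2·TP+FP+FN).
0: TP=341, FP=31+29+35+29=124, FN=61+56+53+56=226 → 682/1032 = 0.66085

0.6609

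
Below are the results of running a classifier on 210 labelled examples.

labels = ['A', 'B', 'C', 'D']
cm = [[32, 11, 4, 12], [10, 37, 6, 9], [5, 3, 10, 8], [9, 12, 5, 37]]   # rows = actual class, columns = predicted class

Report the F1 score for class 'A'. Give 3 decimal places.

One-vs-rest for 'A': TP = diagonal; FP = other classes predicted 'A'; FN = 'A' predicted as other.
F1 score = 2·TP/(2·TP+FP+FN).
A: TP=32, FP=10+5+9=24, FN=11+4+12=27 → 64/115 = 0.5565

0.557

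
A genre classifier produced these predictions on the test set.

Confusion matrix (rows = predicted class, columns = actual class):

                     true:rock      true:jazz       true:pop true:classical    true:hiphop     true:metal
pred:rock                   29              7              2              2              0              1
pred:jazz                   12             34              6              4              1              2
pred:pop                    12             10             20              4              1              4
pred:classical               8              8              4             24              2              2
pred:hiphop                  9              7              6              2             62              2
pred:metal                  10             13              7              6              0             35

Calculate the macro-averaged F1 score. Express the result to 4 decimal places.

0.5543

Per-class F1 score (2·TP/(2·TP+FP+FN)):
  rock: TP=29, FP=7+2+2+0+1=12, FN=12+12+8+9+10=51 → 58/121 = 0.47934
  jazz: TP=34, FP=12+6+4+1+2=25, FN=7+10+8+7+13=45 → 68/138 = 0.49275
  pop: TP=20, FP=12+10+4+1+4=31, FN=2+6+4+6+7=25 → 40/96 = 0.41667
  classical: TP=24, FP=8+8+4+2+2=24, FN=2+4+4+2+6=18 → 48/90 = 0.53333
  hiphop: TP=62, FP=9+7+6+2+2=26, FN=0+1+1+2+0=4 → 124/154 = 0.80519
  metal: TP=35, FP=10+13+7+6+0=36, FN=1+2+4+2+2=11 → 70/117 = 0.59829
Macro-F1 score = mean = (0.47934 + 0.49275 + 0.41667 + 0.53333 + 0.80519 + 0.59829) / 6 = 0.5543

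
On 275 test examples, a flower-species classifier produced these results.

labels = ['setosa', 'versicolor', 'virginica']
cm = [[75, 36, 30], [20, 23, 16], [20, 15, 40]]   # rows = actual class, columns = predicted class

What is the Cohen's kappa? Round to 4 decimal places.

0.2247

Observed agreement pₒ = trace/N = 138/275 = 0.50182
Expected agreement pₑ = Σ (rowᵢ·colᵢ)/N² = (141·115 + 59·74 + 75·86)/275² = 0.35743
κ = (pₒ − pₑ)/(1 − pₑ) = (0.50182 − 0.35743)/(1 − 0.35743) = 0.2247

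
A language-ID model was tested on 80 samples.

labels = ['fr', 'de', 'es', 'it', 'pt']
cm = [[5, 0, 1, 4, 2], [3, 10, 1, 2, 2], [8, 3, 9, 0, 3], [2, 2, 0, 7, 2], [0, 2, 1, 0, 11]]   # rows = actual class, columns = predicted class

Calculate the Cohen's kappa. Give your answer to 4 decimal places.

0.4101

Observed agreement pₒ = trace/N = 42/80 = 0.52500
Expected agreement pₑ = Σ (rowᵢ·colᵢ)/N² = (12·18 + 18·17 + 23·12 + 13·13 + 14·20)/80² = 0.19484
κ = (pₒ − pₑ)/(1 − pₑ) = (0.52500 − 0.19484)/(1 − 0.19484) = 0.4101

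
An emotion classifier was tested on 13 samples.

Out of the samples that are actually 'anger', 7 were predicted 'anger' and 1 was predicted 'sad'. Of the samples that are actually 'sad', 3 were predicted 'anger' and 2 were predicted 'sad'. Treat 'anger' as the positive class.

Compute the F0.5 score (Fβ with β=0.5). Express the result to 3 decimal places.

0.729

Fβ = (1+β²)·TP / ((1+β²)·TP + β²·FN + FP), with β²=1/4
= 1.25·7 / (1.25·7 + 0.25·1 + 3) = 0.729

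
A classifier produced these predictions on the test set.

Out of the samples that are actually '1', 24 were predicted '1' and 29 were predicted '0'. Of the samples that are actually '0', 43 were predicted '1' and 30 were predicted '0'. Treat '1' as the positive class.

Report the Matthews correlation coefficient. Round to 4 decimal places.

MCC = (TP·TN − FP·FN) / √((TP+FP)(TP+FN)(TN+FP)(TN+FN))
Numerator = 24·30 − 43·29 = -527
Denominator = √(67·53·73·59) = √15294157 = 3910.7745
MCC = -527 / 3910.7745 = -0.1348

-0.1348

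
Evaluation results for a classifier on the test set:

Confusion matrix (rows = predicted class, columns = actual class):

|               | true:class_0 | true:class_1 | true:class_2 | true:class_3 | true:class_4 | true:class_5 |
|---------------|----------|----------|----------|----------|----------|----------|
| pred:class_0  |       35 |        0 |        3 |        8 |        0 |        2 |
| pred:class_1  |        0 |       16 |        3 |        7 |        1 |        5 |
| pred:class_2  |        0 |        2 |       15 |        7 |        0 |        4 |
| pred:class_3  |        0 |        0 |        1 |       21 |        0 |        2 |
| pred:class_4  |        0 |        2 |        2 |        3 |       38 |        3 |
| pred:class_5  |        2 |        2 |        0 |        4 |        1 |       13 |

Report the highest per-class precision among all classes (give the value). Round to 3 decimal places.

Per-class precision (TP/(TP+FP)):
  class_0: TP=35, FP=0+3+8+0+2=13 → 35/48 = 0.7292
  class_1: TP=16, FP=0+3+7+1+5=16 → 16/32 = 0.5000
  class_2: TP=15, FP=0+2+7+0+4=13 → 15/28 = 0.5357
  class_3: TP=21, FP=0+0+1+0+2=3 → 21/24 = 0.8750
  class_4: TP=38, FP=0+2+2+3+3=10 → 38/48 = 0.7917
  class_5: TP=13, FP=2+2+0+4+1=9 → 13/22 = 0.5909
Highest is class 'class_3' with precision = 0.875.

0.875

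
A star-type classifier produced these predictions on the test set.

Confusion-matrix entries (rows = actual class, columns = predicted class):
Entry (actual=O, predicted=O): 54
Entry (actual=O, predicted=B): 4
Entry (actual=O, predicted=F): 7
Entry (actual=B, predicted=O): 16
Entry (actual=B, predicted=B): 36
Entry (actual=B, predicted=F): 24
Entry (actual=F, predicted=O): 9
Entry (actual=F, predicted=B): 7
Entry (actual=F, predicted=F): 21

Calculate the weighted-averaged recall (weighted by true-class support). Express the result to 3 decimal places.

0.624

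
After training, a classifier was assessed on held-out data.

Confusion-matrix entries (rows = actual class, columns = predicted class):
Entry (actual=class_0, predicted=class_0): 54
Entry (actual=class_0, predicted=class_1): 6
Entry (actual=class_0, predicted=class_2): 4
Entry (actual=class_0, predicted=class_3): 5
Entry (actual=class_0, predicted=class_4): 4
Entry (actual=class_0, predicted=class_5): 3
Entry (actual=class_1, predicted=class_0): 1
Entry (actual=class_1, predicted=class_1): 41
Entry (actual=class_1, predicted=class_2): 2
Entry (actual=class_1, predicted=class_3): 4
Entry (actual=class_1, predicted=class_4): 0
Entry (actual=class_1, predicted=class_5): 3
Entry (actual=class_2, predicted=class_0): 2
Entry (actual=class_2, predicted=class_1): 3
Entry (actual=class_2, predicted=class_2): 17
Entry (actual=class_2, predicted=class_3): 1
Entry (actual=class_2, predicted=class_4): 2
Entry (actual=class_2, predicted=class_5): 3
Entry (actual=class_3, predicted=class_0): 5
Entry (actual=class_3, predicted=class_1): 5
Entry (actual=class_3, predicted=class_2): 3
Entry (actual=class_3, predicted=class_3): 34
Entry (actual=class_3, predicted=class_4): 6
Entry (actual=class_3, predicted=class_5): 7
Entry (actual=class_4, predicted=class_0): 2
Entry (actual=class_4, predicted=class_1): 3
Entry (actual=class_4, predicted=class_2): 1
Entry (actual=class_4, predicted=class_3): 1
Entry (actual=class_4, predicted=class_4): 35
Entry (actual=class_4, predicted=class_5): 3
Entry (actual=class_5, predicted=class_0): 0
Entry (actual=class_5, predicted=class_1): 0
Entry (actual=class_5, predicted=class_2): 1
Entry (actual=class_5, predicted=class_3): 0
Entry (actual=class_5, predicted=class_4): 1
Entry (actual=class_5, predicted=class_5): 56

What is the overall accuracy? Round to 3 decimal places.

0.745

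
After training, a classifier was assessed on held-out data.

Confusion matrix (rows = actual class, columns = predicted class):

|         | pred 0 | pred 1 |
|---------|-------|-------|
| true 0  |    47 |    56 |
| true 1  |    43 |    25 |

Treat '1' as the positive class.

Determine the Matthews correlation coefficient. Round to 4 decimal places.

MCC = (TP·TN − FP·FN) / √((TP+FP)(TP+FN)(TN+FP)(TN+FN))
Numerator = 25·47 − 56·43 = -1233
Denominator = √(81·68·103·90) = √51059160 = 7145.5693
MCC = -1233 / 7145.5693 = -0.1726

-0.1726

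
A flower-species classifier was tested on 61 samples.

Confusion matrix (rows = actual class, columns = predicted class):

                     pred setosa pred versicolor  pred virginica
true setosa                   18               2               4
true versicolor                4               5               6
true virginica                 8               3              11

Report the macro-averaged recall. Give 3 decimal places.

Per-class recall (TP/(TP+FN)):
  setosa: TP=18, FN=2+4=6 → 18/24 = 0.7500
  versicolor: TP=5, FN=4+6=10 → 5/15 = 0.3333
  virginica: TP=11, FN=8+3=11 → 11/22 = 0.5000
Macro-recall = mean = (0.7500 + 0.3333 + 0.5000) / 3 = 0.528

0.528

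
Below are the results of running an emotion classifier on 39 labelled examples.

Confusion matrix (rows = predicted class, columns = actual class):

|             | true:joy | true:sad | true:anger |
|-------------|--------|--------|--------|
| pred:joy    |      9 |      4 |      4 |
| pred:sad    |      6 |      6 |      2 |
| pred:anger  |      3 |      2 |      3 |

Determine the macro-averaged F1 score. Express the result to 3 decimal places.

0.443

Per-class F1 score (2·TP/(2·TP+FP+FN)):
  joy: TP=9, FP=4+4=8, FN=6+3=9 → 18/35 = 0.5143
  sad: TP=6, FP=6+2=8, FN=4+2=6 → 12/26 = 0.4615
  anger: TP=3, FP=3+2=5, FN=4+2=6 → 6/17 = 0.3529
Macro-F1 score = mean = (0.5143 + 0.4615 + 0.3529) / 3 = 0.443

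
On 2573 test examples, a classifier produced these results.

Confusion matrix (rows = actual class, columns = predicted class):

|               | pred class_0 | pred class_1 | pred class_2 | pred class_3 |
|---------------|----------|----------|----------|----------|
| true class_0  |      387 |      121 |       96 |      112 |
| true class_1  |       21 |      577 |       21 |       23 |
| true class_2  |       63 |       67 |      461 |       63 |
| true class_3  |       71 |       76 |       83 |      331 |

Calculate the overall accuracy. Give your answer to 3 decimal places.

0.682

Accuracy = trace / total = (387+577+461+331=1756) / 2573 = 1756/2573 = 0.682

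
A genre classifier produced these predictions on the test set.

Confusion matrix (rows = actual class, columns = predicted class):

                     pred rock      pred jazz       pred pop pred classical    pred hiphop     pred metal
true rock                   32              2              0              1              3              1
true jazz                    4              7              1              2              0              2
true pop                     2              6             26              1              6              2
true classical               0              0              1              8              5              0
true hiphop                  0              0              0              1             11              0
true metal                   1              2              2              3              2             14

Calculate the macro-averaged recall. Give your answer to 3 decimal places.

Per-class recall (TP/(TP+FN)):
  rock: TP=32, FN=2+0+1+3+1=7 → 32/39 = 0.8205
  jazz: TP=7, FN=4+1+2+0+2=9 → 7/16 = 0.4375
  pop: TP=26, FN=2+6+1+6+2=17 → 26/43 = 0.6047
  classical: TP=8, FN=0+0+1+5+0=6 → 8/14 = 0.5714
  hiphop: TP=11, FN=0+0+0+1+0=1 → 11/12 = 0.9167
  metal: TP=14, FN=1+2+2+3+2=10 → 14/24 = 0.5833
Macro-recall = mean = (0.8205 + 0.4375 + 0.6047 + 0.5714 + 0.9167 + 0.5833) / 6 = 0.656

0.656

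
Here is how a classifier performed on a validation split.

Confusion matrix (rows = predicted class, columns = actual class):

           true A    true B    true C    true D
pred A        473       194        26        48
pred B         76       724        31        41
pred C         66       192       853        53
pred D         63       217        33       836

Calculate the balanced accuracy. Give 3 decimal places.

Balanced accuracy = mean of per-class recall.
  A: recall = 473/678 = 0.6976
  B: recall = 724/1327 = 0.5456
  C: recall = 853/943 = 0.9046
  D: recall = 836/978 = 0.8548
Mean = (0.6976 + 0.5456 + 0.9046 + 0.8548) / 4 = 0.751

0.751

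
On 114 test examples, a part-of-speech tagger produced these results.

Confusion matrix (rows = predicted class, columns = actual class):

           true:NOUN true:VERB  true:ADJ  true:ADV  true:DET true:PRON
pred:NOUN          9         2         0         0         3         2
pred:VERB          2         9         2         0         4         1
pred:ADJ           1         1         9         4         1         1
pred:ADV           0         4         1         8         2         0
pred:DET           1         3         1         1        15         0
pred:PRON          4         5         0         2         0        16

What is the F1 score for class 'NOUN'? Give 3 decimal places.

0.545

F1 score = 2·TP/(2·TP+FP+FN).
NOUN: TP=9, FP=2+0+0+3+2=7, FN=2+1+0+1+4=8 → 18/33 = 0.5455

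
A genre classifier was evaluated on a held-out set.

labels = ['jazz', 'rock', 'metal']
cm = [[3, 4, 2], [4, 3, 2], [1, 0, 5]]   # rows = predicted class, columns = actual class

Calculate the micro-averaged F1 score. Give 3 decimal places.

0.458

Micro-averaging pools counts across classes: ΣTP=11, ΣFP=13, ΣFN=13.
Micro-F1 score = 2·TP/(2·TP+FP+FN) on pooled counts = 0.458 (equals overall accuracy in single-label multiclass).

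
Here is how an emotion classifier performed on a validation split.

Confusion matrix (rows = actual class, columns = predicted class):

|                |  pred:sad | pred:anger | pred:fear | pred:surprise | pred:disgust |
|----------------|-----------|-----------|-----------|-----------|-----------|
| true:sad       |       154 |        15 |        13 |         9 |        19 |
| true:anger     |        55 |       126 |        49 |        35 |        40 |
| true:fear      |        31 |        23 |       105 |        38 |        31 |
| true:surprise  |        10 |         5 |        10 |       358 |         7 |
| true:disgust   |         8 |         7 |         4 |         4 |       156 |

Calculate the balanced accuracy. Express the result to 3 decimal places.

0.679

Balanced accuracy = mean of per-class recall.
  sad: recall = 154/210 = 0.7333
  anger: recall = 126/305 = 0.4131
  fear: recall = 105/228 = 0.4605
  surprise: recall = 358/390 = 0.9179
  disgust: recall = 156/179 = 0.8715
Mean = (0.7333 + 0.4131 + 0.4605 + 0.9179 + 0.8715) / 5 = 0.679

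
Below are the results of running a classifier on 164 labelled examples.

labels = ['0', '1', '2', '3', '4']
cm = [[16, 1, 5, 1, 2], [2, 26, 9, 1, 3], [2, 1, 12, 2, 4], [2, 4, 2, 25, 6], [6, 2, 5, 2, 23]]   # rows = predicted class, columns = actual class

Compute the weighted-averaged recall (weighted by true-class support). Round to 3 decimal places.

Per-class recall (TP/(TP+FN)):
  0: TP=16, FN=2+2+2+6=12 → 16/28 = 0.5714
  1: TP=26, FN=1+1+4+2=8 → 26/34 = 0.7647
  2: TP=12, FN=5+9+2+5=21 → 12/33 = 0.3636
  3: TP=25, FN=1+1+2+2=6 → 25/31 = 0.8065
  4: TP=23, FN=2+3+4+6=15 → 23/38 = 0.6053
Weighted-recall = Σ (supportᵢ/N)·recallᵢ with N=164: (28/164)·0.5714 + (34/164)·0.7647 + (33/164)·0.3636 + (31/164)·0.8065 + (38/164)·0.6053 = 0.622

0.622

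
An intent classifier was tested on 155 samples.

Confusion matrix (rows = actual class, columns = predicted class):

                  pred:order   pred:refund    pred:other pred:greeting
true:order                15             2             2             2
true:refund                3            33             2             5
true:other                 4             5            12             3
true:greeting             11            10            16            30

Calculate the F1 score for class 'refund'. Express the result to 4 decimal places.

0.7097

Treat 'refund' as positive and all other classes as negative.
F1 score = 2·TP/(2·TP+FP+FN).
refund: TP=33, FP=2+5+10=17, FN=3+2+5=10 → 66/93 = 0.70968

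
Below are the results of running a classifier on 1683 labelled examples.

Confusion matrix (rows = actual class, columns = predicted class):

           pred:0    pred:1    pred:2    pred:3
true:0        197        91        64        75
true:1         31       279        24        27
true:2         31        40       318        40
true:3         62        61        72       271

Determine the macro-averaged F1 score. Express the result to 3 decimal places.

0.629

Per-class F1 score (2·TP/(2·TP+FP+FN)):
  0: TP=197, FP=31+31+62=124, FN=91+64+75=230 → 394/748 = 0.5267
  1: TP=279, FP=91+40+61=192, FN=31+24+27=82 → 558/832 = 0.6707
  2: TP=318, FP=64+24+72=160, FN=31+40+40=111 → 636/907 = 0.7012
  3: TP=271, FP=75+27+40=142, FN=62+61+72=195 → 542/879 = 0.6166
Macro-F1 score = mean = (0.5267 + 0.6707 + 0.7012 + 0.6166) / 4 = 0.629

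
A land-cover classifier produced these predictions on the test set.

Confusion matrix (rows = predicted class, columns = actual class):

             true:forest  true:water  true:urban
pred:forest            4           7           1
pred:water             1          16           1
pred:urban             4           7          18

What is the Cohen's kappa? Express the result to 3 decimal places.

0.450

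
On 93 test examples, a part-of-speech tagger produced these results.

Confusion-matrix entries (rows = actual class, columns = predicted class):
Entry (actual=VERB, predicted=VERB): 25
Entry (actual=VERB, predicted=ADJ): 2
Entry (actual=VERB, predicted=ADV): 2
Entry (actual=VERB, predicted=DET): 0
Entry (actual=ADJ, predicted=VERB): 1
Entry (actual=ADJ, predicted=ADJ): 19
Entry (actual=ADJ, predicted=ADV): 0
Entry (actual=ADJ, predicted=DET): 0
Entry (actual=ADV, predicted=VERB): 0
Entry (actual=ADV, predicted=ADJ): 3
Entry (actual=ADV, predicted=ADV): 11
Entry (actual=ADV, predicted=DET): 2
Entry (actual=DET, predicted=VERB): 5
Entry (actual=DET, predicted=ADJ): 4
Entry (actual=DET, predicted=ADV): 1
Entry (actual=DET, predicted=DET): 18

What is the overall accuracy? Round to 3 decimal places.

0.785

Accuracy = trace / total = (25+19+11+18=73) / 93 = 73/93 = 0.785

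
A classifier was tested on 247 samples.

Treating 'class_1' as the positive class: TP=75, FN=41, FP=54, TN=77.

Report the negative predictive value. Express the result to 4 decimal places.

NPV = TN/(TN+FN) = 77/(77+41) = 0.6525

0.6525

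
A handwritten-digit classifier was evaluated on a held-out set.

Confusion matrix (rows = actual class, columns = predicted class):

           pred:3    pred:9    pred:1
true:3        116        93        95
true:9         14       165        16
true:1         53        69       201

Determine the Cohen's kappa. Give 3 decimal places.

Observed agreement pₒ = trace/N = 482/822 = 0.5864
Expected agreement pₑ = Σ (rowᵢ·colᵢ)/N² = (304·183 + 195·327 + 323·312)/822² = 0.3259
κ = (pₒ − pₑ)/(1 − pₑ) = (0.5864 − 0.3259)/(1 − 0.3259) = 0.386

0.386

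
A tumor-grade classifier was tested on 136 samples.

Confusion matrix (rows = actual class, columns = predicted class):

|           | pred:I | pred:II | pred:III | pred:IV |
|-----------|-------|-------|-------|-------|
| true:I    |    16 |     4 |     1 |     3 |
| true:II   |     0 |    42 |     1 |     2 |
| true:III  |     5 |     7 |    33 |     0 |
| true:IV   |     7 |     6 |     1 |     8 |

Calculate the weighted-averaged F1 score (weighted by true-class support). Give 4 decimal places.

0.7194

Per-class F1 score (2·TP/(2·TP+FP+FN)):
  I: TP=16, FP=0+5+7=12, FN=4+1+3=8 → 32/52 = 0.61538
  II: TP=42, FP=4+7+6=17, FN=0+1+2=3 → 84/104 = 0.80769
  III: TP=33, FP=1+1+1=3, FN=5+7+0=12 → 66/81 = 0.81481
  IV: TP=8, FP=3+2+0=5, FN=7+6+1=14 → 16/35 = 0.45714
Weighted-F1 score = Σ (supportᵢ/N)·F1 scoreᵢ with N=136: (24/136)·0.61538 + (45/136)·0.80769 + (45/136)·0.81481 + (22/136)·0.45714 = 0.7194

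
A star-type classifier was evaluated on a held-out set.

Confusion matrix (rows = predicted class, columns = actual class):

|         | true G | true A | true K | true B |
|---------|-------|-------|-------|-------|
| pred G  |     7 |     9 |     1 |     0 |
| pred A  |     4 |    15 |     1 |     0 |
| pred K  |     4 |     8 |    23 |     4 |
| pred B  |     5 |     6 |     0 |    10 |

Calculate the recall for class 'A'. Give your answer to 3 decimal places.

0.395

Take TP from the diagonal, FP from the rest of the 'A' prediction marginal, FN from the rest of the 'A' actual marginal.
recall = TP/(TP+FN).
A: TP=15, FN=9+8+6=23 → 15/38 = 0.3947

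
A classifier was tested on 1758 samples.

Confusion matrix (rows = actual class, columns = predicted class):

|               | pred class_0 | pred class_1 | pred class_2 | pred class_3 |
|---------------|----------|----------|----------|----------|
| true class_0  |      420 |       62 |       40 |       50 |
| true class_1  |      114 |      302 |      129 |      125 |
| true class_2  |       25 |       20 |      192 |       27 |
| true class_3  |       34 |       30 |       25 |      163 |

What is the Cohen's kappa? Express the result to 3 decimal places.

0.475

Observed agreement pₒ = trace/N = 1077/1758 = 0.6126
Expected agreement pₑ = Σ (rowᵢ·colᵢ)/N² = (572·593 + 670·414 + 264·386 + 252·365)/1758² = 0.2622
κ = (pₒ − pₑ)/(1 − pₑ) = (0.6126 − 0.2622)/(1 − 0.2622) = 0.475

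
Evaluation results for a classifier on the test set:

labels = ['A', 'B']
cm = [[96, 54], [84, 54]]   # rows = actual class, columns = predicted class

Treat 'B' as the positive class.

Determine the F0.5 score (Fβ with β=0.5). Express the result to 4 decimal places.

0.4737

Fβ = (1+β²)·TP / ((1+β²)·TP + β²·FN + FP), with β²=1/4
= 1.25·54 / (1.25·54 + 0.25·84 + 54) = 0.4737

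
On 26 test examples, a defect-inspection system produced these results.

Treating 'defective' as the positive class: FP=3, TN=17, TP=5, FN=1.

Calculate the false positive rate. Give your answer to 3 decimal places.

FPR = FP/(FP+TN) = 3/(3+17) = 0.150

0.150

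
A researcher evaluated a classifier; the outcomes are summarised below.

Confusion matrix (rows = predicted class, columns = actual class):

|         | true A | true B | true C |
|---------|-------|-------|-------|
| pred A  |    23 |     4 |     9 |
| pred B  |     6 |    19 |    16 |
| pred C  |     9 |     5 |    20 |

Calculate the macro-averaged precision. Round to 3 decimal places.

Per-class precision (TP/(TP+FP)):
  A: TP=23, FP=4+9=13 → 23/36 = 0.6389
  B: TP=19, FP=6+16=22 → 19/41 = 0.4634
  C: TP=20, FP=9+5=14 → 20/34 = 0.5882
Macro-precision = mean = (0.6389 + 0.4634 + 0.5882) / 3 = 0.564

0.564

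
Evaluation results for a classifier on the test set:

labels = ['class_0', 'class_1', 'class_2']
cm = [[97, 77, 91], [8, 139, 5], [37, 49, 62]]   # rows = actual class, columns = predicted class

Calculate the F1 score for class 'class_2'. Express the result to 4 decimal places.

0.4052

Treat 'class_2' as positive and all other classes as negative.
F1 score = 2·TP/(2·TP+FP+FN).
class_2: TP=62, FP=91+5=96, FN=37+49=86 → 124/306 = 0.40523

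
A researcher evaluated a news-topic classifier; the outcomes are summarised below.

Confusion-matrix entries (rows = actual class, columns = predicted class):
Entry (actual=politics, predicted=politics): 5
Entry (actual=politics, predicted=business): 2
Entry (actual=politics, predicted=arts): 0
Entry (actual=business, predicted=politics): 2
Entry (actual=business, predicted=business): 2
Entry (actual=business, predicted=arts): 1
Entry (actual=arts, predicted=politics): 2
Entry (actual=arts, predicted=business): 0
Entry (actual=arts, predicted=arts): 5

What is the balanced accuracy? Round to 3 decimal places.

Balanced accuracy = mean of per-class recall.
  politics: recall = 5/7 = 0.7143
  business: recall = 2/5 = 0.4000
  arts: recall = 5/7 = 0.7143
Mean = (0.7143 + 0.4000 + 0.7143) / 3 = 0.610

0.610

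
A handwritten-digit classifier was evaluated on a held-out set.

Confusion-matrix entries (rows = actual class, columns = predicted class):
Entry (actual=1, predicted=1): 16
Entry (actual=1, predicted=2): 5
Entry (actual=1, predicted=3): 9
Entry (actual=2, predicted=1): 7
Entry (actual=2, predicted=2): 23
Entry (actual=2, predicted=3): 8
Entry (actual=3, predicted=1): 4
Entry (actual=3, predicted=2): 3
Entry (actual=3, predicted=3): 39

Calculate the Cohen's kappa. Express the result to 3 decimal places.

0.513

Observed agreement pₒ = trace/N = 78/114 = 0.6842
Expected agreement pₑ = Σ (rowᵢ·colᵢ)/N² = (30·27 + 38·31 + 46·56)/114² = 0.3512
κ = (pₒ − pₑ)/(1 − pₑ) = (0.6842 − 0.3512)/(1 − 0.3512) = 0.513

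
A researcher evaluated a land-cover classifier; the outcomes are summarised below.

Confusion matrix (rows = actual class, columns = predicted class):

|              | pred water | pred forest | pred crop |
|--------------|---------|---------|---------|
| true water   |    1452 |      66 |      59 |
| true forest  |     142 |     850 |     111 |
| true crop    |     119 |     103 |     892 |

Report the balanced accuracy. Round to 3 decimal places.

Balanced accuracy = mean of per-class recall.
  water: recall = 1452/1577 = 0.9207
  forest: recall = 850/1103 = 0.7706
  crop: recall = 892/1114 = 0.8007
Mean = (0.9207 + 0.7706 + 0.8007) / 3 = 0.831

0.831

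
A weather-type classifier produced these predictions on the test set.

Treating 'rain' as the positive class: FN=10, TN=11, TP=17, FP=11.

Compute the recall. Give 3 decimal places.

0.630

Recall = TP/(TP+FN) = 17/(17+10) = 17/27 = 0.630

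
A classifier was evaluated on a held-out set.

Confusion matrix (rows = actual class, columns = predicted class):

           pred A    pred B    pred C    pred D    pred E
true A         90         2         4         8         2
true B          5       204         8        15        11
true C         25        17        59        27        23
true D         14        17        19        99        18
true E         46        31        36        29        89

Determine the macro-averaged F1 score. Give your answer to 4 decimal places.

0.5798

Per-class F1 score (2·TP/(2·TP+FP+FN)):
  A: TP=90, FP=5+25+14+46=90, FN=2+4+8+2=16 → 180/286 = 0.62937
  B: TP=204, FP=2+17+17+31=67, FN=5+8+15+11=39 → 408/514 = 0.79377
  C: TP=59, FP=4+8+19+36=67, FN=25+17+27+23=92 → 118/277 = 0.42599
  D: TP=99, FP=8+15+27+29=79, FN=14+17+19+18=68 → 198/345 = 0.57391
  E: TP=89, FP=2+11+23+18=54, FN=46+31+36+29=142 → 178/374 = 0.47594
Macro-F1 score = mean = (0.62937 + 0.79377 + 0.42599 + 0.57391 + 0.47594) / 5 = 0.5798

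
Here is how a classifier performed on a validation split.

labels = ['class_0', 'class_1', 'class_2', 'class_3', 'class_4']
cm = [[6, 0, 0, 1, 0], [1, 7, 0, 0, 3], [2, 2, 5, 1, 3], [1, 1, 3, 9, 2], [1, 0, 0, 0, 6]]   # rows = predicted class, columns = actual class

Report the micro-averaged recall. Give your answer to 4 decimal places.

0.6111

Micro-averaging pools counts across classes: ΣTP=33, ΣFP=21, ΣFN=21.
Micro-recall = TP/(TP+FN) on pooled counts = 0.6111 (equals overall accuracy in single-label multiclass).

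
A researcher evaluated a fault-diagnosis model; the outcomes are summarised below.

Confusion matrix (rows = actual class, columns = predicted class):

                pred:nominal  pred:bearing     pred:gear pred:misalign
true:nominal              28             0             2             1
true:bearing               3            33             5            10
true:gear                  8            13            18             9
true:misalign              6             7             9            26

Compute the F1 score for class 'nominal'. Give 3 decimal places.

One-vs-rest for 'nominal': TP = diagonal; FP = other classes predicted 'nominal'; FN = 'nominal' predicted as other.
F1 score = 2·TP/(2·TP+FP+FN).
nominal: TP=28, FP=3+8+6=17, FN=0+2+1=3 → 56/76 = 0.7368

0.737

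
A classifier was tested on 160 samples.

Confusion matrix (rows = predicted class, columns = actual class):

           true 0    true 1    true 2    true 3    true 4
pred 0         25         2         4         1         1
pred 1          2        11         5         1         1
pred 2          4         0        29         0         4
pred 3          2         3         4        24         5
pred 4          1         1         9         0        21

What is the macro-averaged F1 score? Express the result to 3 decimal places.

0.681

Per-class F1 score (2·TP/(2·TP+FP+FN)):
  0: TP=25, FP=2+4+1+1=8, FN=2+4+2+1=9 → 50/67 = 0.7463
  1: TP=11, FP=2+5+1+1=9, FN=2+0+3+1=6 → 22/37 = 0.5946
  2: TP=29, FP=4+0+0+4=8, FN=4+5+4+9=22 → 58/88 = 0.6591
  3: TP=24, FP=2+3+4+5=14, FN=1+1+0+0=2 → 48/64 = 0.7500
  4: TP=21, FP=1+1+9+0=11, FN=1+1+4+5=11 → 42/64 = 0.6563
Macro-F1 score = mean = (0.7463 + 0.5946 + 0.6591 + 0.7500 + 0.6563) / 5 = 0.681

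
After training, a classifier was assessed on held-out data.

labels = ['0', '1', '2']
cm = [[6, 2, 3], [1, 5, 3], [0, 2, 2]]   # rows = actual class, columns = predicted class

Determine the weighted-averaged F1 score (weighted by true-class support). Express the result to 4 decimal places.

0.5694

Per-class F1 score (2·TP/(2·TP+FP+FN)):
  0: TP=6, FP=1+0=1, FN=2+3=5 → 12/18 = 0.66667
  1: TP=5, FP=2+2=4, FN=1+3=4 → 10/18 = 0.55556
  2: TP=2, FP=3+3=6, FN=0+2=2 → 4/12 = 0.33333
Weighted-F1 score = Σ (supportᵢ/N)·F1 scoreᵢ with N=24: (11/24)·0.66667 + (9/24)·0.55556 + (4/24)·0.33333 = 0.5694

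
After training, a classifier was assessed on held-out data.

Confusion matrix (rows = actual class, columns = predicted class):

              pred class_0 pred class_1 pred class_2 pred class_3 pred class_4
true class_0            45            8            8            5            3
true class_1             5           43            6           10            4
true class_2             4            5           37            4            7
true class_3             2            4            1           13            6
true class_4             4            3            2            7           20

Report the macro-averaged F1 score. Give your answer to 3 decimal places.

Per-class F1 score (2·TP/(2·TP+FP+FN)):
  class_0: TP=45, FP=5+4+2+4=15, FN=8+8+5+3=24 → 90/129 = 0.6977
  class_1: TP=43, FP=8+5+4+3=20, FN=5+6+10+4=25 → 86/131 = 0.6565
  class_2: TP=37, FP=8+6+1+2=17, FN=4+5+4+7=20 → 74/111 = 0.6667
  class_3: TP=13, FP=5+10+4+7=26, FN=2+4+1+6=13 → 26/65 = 0.4000
  class_4: TP=20, FP=3+4+7+6=20, FN=4+3+2+7=16 → 40/76 = 0.5263
Macro-F1 score = mean = (0.6977 + 0.6565 + 0.6667 + 0.4000 + 0.5263) / 5 = 0.589

0.589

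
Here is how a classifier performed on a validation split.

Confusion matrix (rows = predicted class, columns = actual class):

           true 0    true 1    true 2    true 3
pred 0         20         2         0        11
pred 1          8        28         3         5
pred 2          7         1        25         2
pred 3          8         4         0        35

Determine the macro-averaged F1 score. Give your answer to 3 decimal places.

0.682

Per-class F1 score (2·TP/(2·TP+FP+FN)):
  0: TP=20, FP=2+0+11=13, FN=8+7+8=23 → 40/76 = 0.5263
  1: TP=28, FP=8+3+5=16, FN=2+1+4=7 → 56/79 = 0.7089
  2: TP=25, FP=7+1+2=10, FN=0+3+0=3 → 50/63 = 0.7937
  3: TP=35, FP=8+4+0=12, FN=11+5+2=18 → 70/100 = 0.7000
Macro-F1 score = mean = (0.5263 + 0.7089 + 0.7937 + 0.7000) / 4 = 0.682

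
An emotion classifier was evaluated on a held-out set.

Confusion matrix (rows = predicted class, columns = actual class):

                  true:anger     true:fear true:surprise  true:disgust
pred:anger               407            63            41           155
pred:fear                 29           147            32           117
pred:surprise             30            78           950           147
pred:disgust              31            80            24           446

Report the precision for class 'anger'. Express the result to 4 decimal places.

Treat 'anger' as positive and all other classes as negative.
precision = TP/(TP+FP).
anger: TP=407, FP=63+41+155=259 → 407/666 = 0.61111

0.6111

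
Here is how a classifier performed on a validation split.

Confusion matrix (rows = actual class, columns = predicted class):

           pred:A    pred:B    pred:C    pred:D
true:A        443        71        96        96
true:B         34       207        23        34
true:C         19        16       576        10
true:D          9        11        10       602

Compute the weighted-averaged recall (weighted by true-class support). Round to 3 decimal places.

0.810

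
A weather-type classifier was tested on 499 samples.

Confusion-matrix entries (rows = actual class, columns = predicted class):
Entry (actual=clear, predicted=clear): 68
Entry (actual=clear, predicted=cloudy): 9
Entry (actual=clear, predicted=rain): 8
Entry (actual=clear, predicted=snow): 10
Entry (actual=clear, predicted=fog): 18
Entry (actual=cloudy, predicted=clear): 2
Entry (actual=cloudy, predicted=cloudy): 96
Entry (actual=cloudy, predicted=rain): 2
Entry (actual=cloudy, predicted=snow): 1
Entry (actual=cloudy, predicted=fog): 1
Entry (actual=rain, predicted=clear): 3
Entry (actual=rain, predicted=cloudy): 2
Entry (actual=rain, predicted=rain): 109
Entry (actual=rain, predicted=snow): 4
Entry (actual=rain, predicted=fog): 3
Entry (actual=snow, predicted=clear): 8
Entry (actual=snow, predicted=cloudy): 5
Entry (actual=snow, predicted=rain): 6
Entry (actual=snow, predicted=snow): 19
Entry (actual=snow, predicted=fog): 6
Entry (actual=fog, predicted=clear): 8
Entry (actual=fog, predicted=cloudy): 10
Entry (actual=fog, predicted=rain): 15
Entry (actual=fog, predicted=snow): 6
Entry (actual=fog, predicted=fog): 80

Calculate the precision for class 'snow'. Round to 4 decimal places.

0.4750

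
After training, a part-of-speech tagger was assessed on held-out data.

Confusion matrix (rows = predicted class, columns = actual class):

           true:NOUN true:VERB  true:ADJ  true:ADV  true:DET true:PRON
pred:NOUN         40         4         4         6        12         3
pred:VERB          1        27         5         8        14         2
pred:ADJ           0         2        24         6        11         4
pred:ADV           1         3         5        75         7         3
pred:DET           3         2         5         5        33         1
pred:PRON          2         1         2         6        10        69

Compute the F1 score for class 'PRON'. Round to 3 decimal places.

Treat 'PRON' as positive and all other classes as negative.
F1 score = 2·TP/(2·TP+FP+FN).
PRON: TP=69, FP=2+1+2+6+10=21, FN=3+2+4+3+1=13 → 138/172 = 0.8023

0.802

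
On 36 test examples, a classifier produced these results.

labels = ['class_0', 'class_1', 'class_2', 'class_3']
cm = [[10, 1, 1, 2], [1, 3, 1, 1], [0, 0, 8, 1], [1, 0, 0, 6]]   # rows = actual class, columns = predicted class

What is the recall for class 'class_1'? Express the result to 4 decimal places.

0.5000

recall = TP/(TP+FN).
class_1: TP=3, FN=1+1+1=3 → 3/6 = 0.50000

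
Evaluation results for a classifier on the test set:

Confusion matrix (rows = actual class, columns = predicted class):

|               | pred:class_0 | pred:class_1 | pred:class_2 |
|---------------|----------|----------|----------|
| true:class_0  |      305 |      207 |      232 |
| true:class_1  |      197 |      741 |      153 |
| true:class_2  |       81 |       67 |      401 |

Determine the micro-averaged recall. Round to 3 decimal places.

Micro-averaging pools counts across classes: ΣTP=1447, ΣFP=937, ΣFN=937.
Micro-recall = TP/(TP+FN) on pooled counts = 0.607 (equals overall accuracy in single-label multiclass).

0.607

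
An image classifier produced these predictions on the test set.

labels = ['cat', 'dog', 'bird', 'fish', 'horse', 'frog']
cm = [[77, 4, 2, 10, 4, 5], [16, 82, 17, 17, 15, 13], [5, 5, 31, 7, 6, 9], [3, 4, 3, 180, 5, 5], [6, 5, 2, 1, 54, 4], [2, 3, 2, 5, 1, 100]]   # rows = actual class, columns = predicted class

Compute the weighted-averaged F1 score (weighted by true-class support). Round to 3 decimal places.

Per-class F1 score (2·TP/(2·TP+FP+FN)):
  cat: TP=77, FP=16+5+3+6+2=32, FN=4+2+10+4+5=25 → 154/211 = 0.7299
  dog: TP=82, FP=4+5+4+5+3=21, FN=16+17+17+15+13=78 → 164/263 = 0.6236
  bird: TP=31, FP=2+17+3+2+2=26, FN=5+5+7+6+9=32 → 62/120 = 0.5167
  fish: TP=180, FP=10+17+7+1+5=40, FN=3+4+3+5+5=20 → 360/420 = 0.8571
  horse: TP=54, FP=4+15+6+5+1=31, FN=6+5+2+1+4=18 → 108/157 = 0.6879
  frog: TP=100, FP=5+13+9+5+4=36, FN=2+3+2+5+1=13 → 200/249 = 0.8032
Weighted-F1 score = Σ (supportᵢ/N)·F1 scoreᵢ with N=710: (102/710)·0.7299 + (160/710)·0.6236 + (63/710)·0.5167 + (200/710)·0.8571 + (72/710)·0.6879 + (113/710)·0.8032 = 0.730

0.730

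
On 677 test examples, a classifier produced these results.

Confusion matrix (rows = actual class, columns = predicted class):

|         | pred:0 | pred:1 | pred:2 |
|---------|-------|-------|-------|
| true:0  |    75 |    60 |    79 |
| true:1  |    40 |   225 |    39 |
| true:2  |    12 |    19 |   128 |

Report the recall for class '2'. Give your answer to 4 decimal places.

0.8050

Take TP from the diagonal, FP from the rest of the '2' prediction marginal, FN from the rest of the '2' actual marginal.
recall = TP/(TP+FN).
2: TP=128, FN=12+19=31 → 128/159 = 0.80503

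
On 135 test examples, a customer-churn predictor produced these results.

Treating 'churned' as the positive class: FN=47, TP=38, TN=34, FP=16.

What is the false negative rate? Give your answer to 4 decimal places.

0.5529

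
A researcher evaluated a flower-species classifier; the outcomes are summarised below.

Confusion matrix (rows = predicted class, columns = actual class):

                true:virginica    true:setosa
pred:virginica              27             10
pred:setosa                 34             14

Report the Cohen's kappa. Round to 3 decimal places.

0.020

Observed agreement pₒ = trace/N = 41/85 = 0.4824
Expected agreement pₑ = Σ (rowᵢ·colᵢ)/N² = (61·37 + 24·48)/85² = 0.4718
κ = (pₒ − pₑ)/(1 − pₑ) = (0.4824 − 0.4718)/(1 − 0.4718) = 0.020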